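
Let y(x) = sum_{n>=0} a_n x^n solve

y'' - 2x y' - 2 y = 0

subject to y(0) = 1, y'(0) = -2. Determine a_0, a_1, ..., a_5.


Ansatz: y(x) = sum_{n>=0} a_n x^n, so y'(x) = sum_{n>=1} n a_n x^(n-1) and y''(x) = sum_{n>=2} n(n-1) a_n x^(n-2).
Substitute into P(x) y'' + Q(x) y' + R(x) y = 0 with P(x) = 1, Q(x) = -2x, R(x) = -2, and match powers of x.
Initial conditions: a_0 = 1, a_1 = -2.
Setting the coefficient of each power of x to zero and solving order by order (substituting the coefficients already found):
  x^0: 2 a_2 - 2 a_0 = 0  ->  2 a_2 = 2 a_0 = 2  ->  a_2 = 1
  x^1: 6 a_3 - 4 a_1 = 0  ->  6 a_3 = 4 a_1 = -8  ->  a_3 = -4/3
  x^2: 12 a_4 - 6 a_2 = 0  ->  12 a_4 = 6 a_2 = 6  ->  a_4 = 1/2
  x^3: 20 a_5 - 8 a_3 = 0  ->  20 a_5 = 8 a_3 = -32/3  ->  a_5 = -8/15
Truncated series: y(x) = 1 - 2 x + x^2 - (4/3) x^3 + (1/2) x^4 - (8/15) x^5 + O(x^6).

a_0 = 1; a_1 = -2; a_2 = 1; a_3 = -4/3; a_4 = 1/2; a_5 = -8/15


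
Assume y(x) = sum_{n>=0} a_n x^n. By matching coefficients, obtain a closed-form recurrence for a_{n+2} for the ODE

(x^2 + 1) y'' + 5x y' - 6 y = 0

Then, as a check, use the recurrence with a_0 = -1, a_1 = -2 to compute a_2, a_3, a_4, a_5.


Substitute y = sum_n a_n x^n.
(1 + 1 x^2) y'' contributes (n+2)(n+1) a_{n+2} + n(n-1) a_n at x^n.
5 x y'(x) contributes 5 n a_n at x^n.
-6 y(x) contributes -6 a_n at x^n.
Matching x^n: (n+2)(n+1) a_{n+2} + (n(n-1) + 5 n - 6) a_n = 0.
Thus a_{n+2} = (-n(n-1) - 5 n + 6) / ((n+1)(n+2)) * a_n.

Check with a_0 = -1, a_1 = -2 (apply the recurrence for n = 0, 1, 2, 3): a_0 = -1, a_1 = -2, a_2 = -3, a_3 = -1/3, a_4 = 3/2, a_5 = 1/4.

a_(n+2) = (-n(n-1) - 5 n + 6) / ((n+1)(n+2)) * a_n; check: a_0 = -1, a_1 = -2, a_2 = -3, a_3 = -1/3, a_4 = 3/2, a_5 = 1/4


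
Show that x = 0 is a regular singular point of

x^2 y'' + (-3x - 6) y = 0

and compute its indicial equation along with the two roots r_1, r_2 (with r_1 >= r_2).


Divide by x^2 to reach normal form y'' + P_1(x) y' + P_2(x) y = 0 with P_1(x) = 0 and P_2(x) = -3/x - 6/x^2.
x = 0 is a singular point because the y-coefficient -3/x - 6/x^2 has a pole at x = 0.
It is a regular singular point because x P_1(x) = p(x) = 0 and x^2 P_2(x) = q(x) = -3x - 6 are polynomials, hence analytic at x = 0.
p(0) = 0,  q(0) = -6.
Indicial equation: r(r-1) + p(0) r + q(0) = 0, i.e. r^2 + (p(0) - 1) r + q(0) = 0, i.e. r^2 - 1 r - 6 = 0.
Discriminant: (-1)^2 - 4(-6) = 25, so r = (1 ± 5)/2.
Solving: r_1 = 3, r_2 = -2.

indicial: r^2 - 1 r - 6 = 0; roots r_1 = 3, r_2 = -2


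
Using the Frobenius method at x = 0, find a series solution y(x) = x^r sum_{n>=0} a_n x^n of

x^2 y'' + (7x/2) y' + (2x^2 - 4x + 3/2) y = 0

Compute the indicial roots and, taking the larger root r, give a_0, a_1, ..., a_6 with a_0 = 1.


Write in Frobenius form y'' + (p(x)/x) y' + (q(x)/x^2) y = 0:
  p(x) = 7/2,  q(x) = 2x^2 - 4x + 3/2.
Indicial equation: r(r-1) + (7/2) r + (3/2) = 0 -> roots r_1 = -1, r_2 = -3/2.
Take r = r_1 = -1. Let y(x) = x^r sum_{n>=0} a_n x^n with a_0 = 1.
Substitute y = x^r sum a_n x^n and match x^{r+n}. The recurrence is
  D(n) a_n - 4 a_{n-1} + 2 a_{n-2} = 0,  where D(n) = (r+n)(r+n-1) + (7/2)(r+n) + (3/2).
  a_n = [4 a_{n-1} - 2 a_{n-2}] / D(n).
Since the indicial polynomial factors as (r - r_1)(r - r_2), D(n) = (r_1 + n - r_1)(r_1 + n - r_2) = n(n + 1/2).
Evaluating step by step (a_0 = 1):
  n = 1: D(1) = 1(1 + 1/2) = 3/2; numerator = 4(1) = 4; a_1 = (4)/(3/2) = 8/3
  n = 2: D(2) = 2(2 + 1/2) = 5; numerator = 4(8/3) - 2(1) = 26/3; a_2 = (26/3)/(5) = 26/15
  n = 3: D(3) = 3(3 + 1/2) = 21/2; numerator = 4(26/15) - 2(8/3) = 8/5; a_3 = (8/5)/(21/2) = 16/105
  n = 4: D(4) = 4(4 + 1/2) = 18; numerator = 4(16/105) - 2(26/15) = -20/7; a_4 = (-20/7)/(18) = -10/63
  n = 5: D(5) = 5(5 + 1/2) = 55/2; numerator = 4(-10/63) - 2(16/105) = -296/315; a_5 = (-296/315)/(55/2) = -592/17325
  n = 6: D(6) = 6(6 + 1/2) = 39; numerator = 4(-592/17325) - 2(-10/63) = 348/1925; a_6 = (348/1925)/(39) = 116/25025

r = -1; a_0 = 1; a_1 = 8/3; a_2 = 26/15; a_3 = 16/105; a_4 = -10/63; a_5 = -592/17325; a_6 = 116/25025


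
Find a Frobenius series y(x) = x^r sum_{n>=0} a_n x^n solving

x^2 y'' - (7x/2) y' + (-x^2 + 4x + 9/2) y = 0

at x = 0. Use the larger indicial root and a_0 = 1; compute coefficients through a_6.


Write in Frobenius form y'' + (p(x)/x) y' + (q(x)/x^2) y = 0:
  p(x) = -7/2,  q(x) = -x^2 + 4x + 9/2.
Indicial equation: r(r-1) + (-7/2) r + (9/2) = 0 -> roots r_1 = 3, r_2 = 3/2.
Take r = r_1 = 3. Let y(x) = x^r sum_{n>=0} a_n x^n with a_0 = 1.
Substitute y = x^r sum a_n x^n and match x^{r+n}. The recurrence is
  D(n) a_n + 4 a_{n-1} - 1 a_{n-2} = 0,  where D(n) = (r+n)(r+n-1) + (-7/2)(r+n) + (9/2).
  a_n = [-4 a_{n-1} + 1 a_{n-2}] / D(n).
Since the indicial polynomial factors as (r - r_1)(r - r_2), D(n) = (r_1 + n - r_1)(r_1 + n - r_2) = n(n + 3/2).
Evaluating step by step (a_0 = 1):
  n = 1: D(1) = 1(1 + 3/2) = 5/2; numerator = -4(1) = -4; a_1 = (-4)/(5/2) = -8/5
  n = 2: D(2) = 2(2 + 3/2) = 7; numerator = -4(-8/5) + 1(1) = 37/5; a_2 = (37/5)/(7) = 37/35
  n = 3: D(3) = 3(3 + 3/2) = 27/2; numerator = -4(37/35) + 1(-8/5) = -204/35; a_3 = (-204/35)/(27/2) = -136/315
  n = 4: D(4) = 4(4 + 3/2) = 22; numerator = -4(-136/315) + 1(37/35) = 877/315; a_4 = (877/315)/(22) = 877/6930
  n = 5: D(5) = 5(5 + 3/2) = 65/2; numerator = -4(877/6930) + 1(-136/315) = -650/693; a_5 = (-650/693)/(65/2) = -20/693
  n = 6: D(6) = 6(6 + 3/2) = 45; numerator = -4(-20/693) + 1(877/6930) = 559/2310; a_6 = (559/2310)/(45) = 559/103950

r = 3; a_0 = 1; a_1 = -8/5; a_2 = 37/35; a_3 = -136/315; a_4 = 877/6930; a_5 = -20/693; a_6 = 559/103950


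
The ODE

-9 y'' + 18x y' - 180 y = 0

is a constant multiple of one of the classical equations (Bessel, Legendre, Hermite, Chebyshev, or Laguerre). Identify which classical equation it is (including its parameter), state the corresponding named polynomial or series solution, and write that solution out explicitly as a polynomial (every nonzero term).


All three coefficients share the factor -9; dividing through by -9 gives  y'' - 2x y' + 20 y = 0.
This matches the Hermite equation y'' - 2x y' + 2n y = 0 with 2n = 20, so n = 10; the polynomial solution is H_10(x).
With y = sum_k a_k x^k, matching x^k gives (k+2)(k+1) a_{k+2} = 2(k - n) a_k = 2(k - 10) a_k. The right side vanishes at k = 10, so the series with the parity of 10 terminates at degree 10.
Standard normalization: leading coefficient of H_n is 2^n, so a_10 = 2^10 = 1024. Work downward with a_k = (k+1)(k+2) a_{k+2} / (2(k - n)):
  a_8 = (9)(10)(1024) / (2(8 - 10)) = 92160/(-4) = -23040
  a_6 = (7)(8)(-23040) / (2(6 - 10)) = -1290240/(-8) = 161280
  a_4 = (5)(6)(161280) / (2(4 - 10)) = 4838400/(-12) = -403200
  a_2 = (3)(4)(-403200) / (2(2 - 10)) = -4838400/(-16) = 302400
  a_0 = (1)(2)(302400) / (2(0 - 10)) = 604800/(-20) = -30240
Hence H_10(x) = 1024 x^10 - 23040 x^8 + 161280 x^6 - 403200 x^4 + 302400 x^2 - 30240.

H_10(x); series = 1024 x^10 - 23040 x^8 + 161280 x^6 - 403200 x^4 + 302400 x^2 - 30240


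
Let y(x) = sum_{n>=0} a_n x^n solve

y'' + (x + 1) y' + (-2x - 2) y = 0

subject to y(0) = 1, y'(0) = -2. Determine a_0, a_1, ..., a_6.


Ansatz: y(x) = sum_{n>=0} a_n x^n, so y'(x) = sum_{n>=1} n a_n x^(n-1) and y''(x) = sum_{n>=2} n(n-1) a_n x^(n-2).
Substitute into P(x) y'' + Q(x) y' + R(x) y = 0 with P(x) = 1, Q(x) = x + 1, R(x) = -2x - 2, and match powers of x.
Initial conditions: a_0 = 1, a_1 = -2.
Setting the coefficient of each power of x to zero and solving order by order (substituting the coefficients already found):
  x^0: 2 a_2 + a_1 - 2 a_0 = 0  ->  2 a_2 = -a_1 + 2 a_0 = 4  ->  a_2 = 2
  x^1: 6 a_3 + 2 a_2 - a_1 - 2 a_0 = 0  ->  6 a_3 = -2 a_2 + a_1 + 2 a_0 = -4  ->  a_3 = -2/3
  x^2: 12 a_4 + 3 a_3 - 2 a_1 = 0  ->  12 a_4 = -3 a_3 + 2 a_1 = -2  ->  a_4 = -1/6
  x^3: 20 a_5 + 4 a_4 + a_3 - 2 a_2 = 0  ->  20 a_5 = -4 a_4 - a_3 + 2 a_2 = 16/3  ->  a_5 = 4/15
  x^4: 30 a_6 + 5 a_5 + 2 a_4 - 2 a_3 = 0  ->  30 a_6 = -5 a_5 - 2 a_4 + 2 a_3 = -7/3  ->  a_6 = -7/90
Truncated series: y(x) = 1 - 2 x + 2 x^2 - (2/3) x^3 - (1/6) x^4 + (4/15) x^5 - (7/90) x^6 + O(x^7).

a_0 = 1; a_1 = -2; a_2 = 2; a_3 = -2/3; a_4 = -1/6; a_5 = 4/15; a_6 = -7/90


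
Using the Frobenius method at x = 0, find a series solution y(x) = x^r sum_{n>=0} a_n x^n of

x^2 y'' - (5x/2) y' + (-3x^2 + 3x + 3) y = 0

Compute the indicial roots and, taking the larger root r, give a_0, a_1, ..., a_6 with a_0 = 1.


Write in Frobenius form y'' + (p(x)/x) y' + (q(x)/x^2) y = 0:
  p(x) = -5/2,  q(x) = -3x^2 + 3x + 3.
Indicial equation: r(r-1) + (-5/2) r + (3) = 0 -> roots r_1 = 2, r_2 = 3/2.
Take r = r_1 = 2. Let y(x) = x^r sum_{n>=0} a_n x^n with a_0 = 1.
Substitute y = x^r sum a_n x^n and match x^{r+n}. The recurrence is
  D(n) a_n + 3 a_{n-1} - 3 a_{n-2} = 0,  where D(n) = (r+n)(r+n-1) + (-5/2)(r+n) + (3).
  a_n = [-3 a_{n-1} + 3 a_{n-2}] / D(n).
Since the indicial polynomial factors as (r - r_1)(r - r_2), D(n) = (r_1 + n - r_1)(r_1 + n - r_2) = n(n + 1/2).
Evaluating step by step (a_0 = 1):
  n = 1: D(1) = 1(1 + 1/2) = 3/2; numerator = -3(1) = -3; a_1 = (-3)/(3/2) = -2
  n = 2: D(2) = 2(2 + 1/2) = 5; numerator = -3(-2) + 3(1) = 9; a_2 = (9)/(5) = 9/5
  n = 3: D(3) = 3(3 + 1/2) = 21/2; numerator = -3(9/5) + 3(-2) = -57/5; a_3 = (-57/5)/(21/2) = -38/35
  n = 4: D(4) = 4(4 + 1/2) = 18; numerator = -3(-38/35) + 3(9/5) = 303/35; a_4 = (303/35)/(18) = 101/210
  n = 5: D(5) = 5(5 + 1/2) = 55/2; numerator = -3(101/210) + 3(-38/35) = -47/10; a_5 = (-47/10)/(55/2) = -47/275
  n = 6: D(6) = 6(6 + 1/2) = 39; numerator = -3(-47/275) + 3(101/210) = 7529/3850; a_6 = (7529/3850)/(39) = 7529/150150

r = 2; a_0 = 1; a_1 = -2; a_2 = 9/5; a_3 = -38/35; a_4 = 101/210; a_5 = -47/275; a_6 = 7529/150150


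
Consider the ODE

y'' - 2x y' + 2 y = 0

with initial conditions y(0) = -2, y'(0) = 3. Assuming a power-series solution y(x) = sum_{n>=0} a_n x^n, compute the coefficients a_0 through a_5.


Ansatz: y(x) = sum_{n>=0} a_n x^n, so y'(x) = sum_{n>=1} n a_n x^(n-1) and y''(x) = sum_{n>=2} n(n-1) a_n x^(n-2).
Substitute into P(x) y'' + Q(x) y' + R(x) y = 0 with P(x) = 1, Q(x) = -2x, R(x) = 2, and match powers of x.
Initial conditions: a_0 = -2, a_1 = 3.
Setting the coefficient of each power of x to zero and solving order by order (substituting the coefficients already found):
  x^0: 2 a_2 + 2 a_0 = 0  ->  2 a_2 = -2 a_0 = 4  ->  a_2 = 2
  x^1: 6 a_3 = 0  ->  a_3 = 0
  x^2: 12 a_4 - 2 a_2 = 0  ->  12 a_4 = 2 a_2 = 4  ->  a_4 = 1/3
  x^3: 20 a_5 - 4 a_3 = 0  ->  20 a_5 = 4 a_3 = 0  ->  a_5 = 0
Truncated series: y(x) = -2 + 3 x + 2 x^2 + (1/3) x^4 + O(x^6).

a_0 = -2; a_1 = 3; a_2 = 2; a_3 = 0; a_4 = 1/3; a_5 = 0


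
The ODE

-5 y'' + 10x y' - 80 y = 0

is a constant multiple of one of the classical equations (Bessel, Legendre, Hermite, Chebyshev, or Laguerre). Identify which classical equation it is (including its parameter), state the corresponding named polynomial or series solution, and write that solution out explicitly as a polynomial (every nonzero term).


All three coefficients share the factor -5; dividing through by -5 gives  y'' - 2x y' + 16 y = 0.
This matches the Hermite equation y'' - 2x y' + 2n y = 0 with 2n = 16, so n = 8; the polynomial solution is H_8(x).
With y = sum_k a_k x^k, matching x^k gives (k+2)(k+1) a_{k+2} = 2(k - n) a_k = 2(k - 8) a_k. The right side vanishes at k = 8, so the series with the parity of 8 terminates at degree 8.
Standard normalization: leading coefficient of H_n is 2^n, so a_8 = 2^8 = 256. Work downward with a_k = (k+1)(k+2) a_{k+2} / (2(k - n)):
  a_6 = (7)(8)(256) / (2(6 - 8)) = 14336/(-4) = -3584
  a_4 = (5)(6)(-3584) / (2(4 - 8)) = -107520/(-8) = 13440
  a_2 = (3)(4)(13440) / (2(2 - 8)) = 161280/(-12) = -13440
  a_0 = (1)(2)(-13440) / (2(0 - 8)) = -26880/(-16) = 1680
Hence H_8(x) = 256 x^8 - 3584 x^6 + 13440 x^4 - 13440 x^2 + 1680.

H_8(x); series = 256 x^8 - 3584 x^6 + 13440 x^4 - 13440 x^2 + 1680


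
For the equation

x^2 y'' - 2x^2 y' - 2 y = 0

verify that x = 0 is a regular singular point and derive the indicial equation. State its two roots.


Divide by x^2 to reach normal form y'' + P_1(x) y' + P_2(x) y = 0 with P_1(x) = -2 and P_2(x) = -2/x^2.
x = 0 is a singular point because the y-coefficient -2/x^2 has a pole at x = 0.
It is a regular singular point because x P_1(x) = p(x) = -2x and x^2 P_2(x) = q(x) = -2 are polynomials, hence analytic at x = 0.
p(0) = 0,  q(0) = -2.
Indicial equation: r(r-1) + p(0) r + q(0) = 0, i.e. r^2 + (p(0) - 1) r + q(0) = 0, i.e. r^2 - 1 r - 2 = 0.
Discriminant: (-1)^2 - 4(-2) = 9, so r = (1 ± 3)/2.
Solving: r_1 = 2, r_2 = -1.

indicial: r^2 - 1 r - 2 = 0; roots r_1 = 2, r_2 = -1


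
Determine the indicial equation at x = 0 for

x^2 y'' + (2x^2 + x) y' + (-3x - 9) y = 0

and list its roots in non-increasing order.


Divide by x^2 to reach normal form y'' + P_1(x) y' + P_2(x) y = 0 with P_1(x) = 2 + 1/x and P_2(x) = -3/x - 9/x^2.
x = 0 is a singular point because the y'-coefficient 2 + 1/x has a pole at x = 0 and the y-coefficient -3/x - 9/x^2 has a pole at x = 0.
It is a regular singular point because x P_1(x) = p(x) = 2x + 1 and x^2 P_2(x) = q(x) = -3x - 9 are polynomials, hence analytic at x = 0.
p(0) = 1,  q(0) = -9.
Indicial equation: r(r-1) + p(0) r + q(0) = 0, i.e. r^2 + (p(0) - 1) r + q(0) = 0, i.e. r^2 - 9 = 0.
Discriminant: (0)^2 - 4(-9) = 36, so r = (0 ± 6)/2.
Solving: r_1 = 3, r_2 = -3.

indicial: r^2 - 9 = 0; roots r_1 = 3, r_2 = -3


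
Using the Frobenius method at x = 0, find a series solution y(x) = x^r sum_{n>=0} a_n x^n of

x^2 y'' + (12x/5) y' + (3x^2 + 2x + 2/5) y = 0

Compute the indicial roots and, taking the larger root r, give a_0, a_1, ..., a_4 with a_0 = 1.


Write in Frobenius form y'' + (p(x)/x) y' + (q(x)/x^2) y = 0:
  p(x) = 12/5,  q(x) = 3x^2 + 2x + 2/5.
Indicial equation: r(r-1) + (12/5) r + (2/5) = 0 -> roots r_1 = -2/5, r_2 = -1.
Take r = r_1 = -2/5. Let y(x) = x^r sum_{n>=0} a_n x^n with a_0 = 1.
Substitute y = x^r sum a_n x^n and match x^{r+n}. The recurrence is
  D(n) a_n + 2 a_{n-1} + 3 a_{n-2} = 0,  where D(n) = (r+n)(r+n-1) + (12/5)(r+n) + (2/5).
  a_n = [-2 a_{n-1} - 3 a_{n-2}] / D(n).
Since the indicial polynomial factors as (r - r_1)(r - r_2), D(n) = (r_1 + n - r_1)(r_1 + n - r_2) = n(n + 3/5).
Evaluating step by step (a_0 = 1):
  n = 1: D(1) = 1(1 + 3/5) = 8/5; numerator = -2(1) = -2; a_1 = (-2)/(8/5) = -5/4
  n = 2: D(2) = 2(2 + 3/5) = 26/5; numerator = -2(-5/4) - 3(1) = -1/2; a_2 = (-1/2)/(26/5) = -5/52
  n = 3: D(3) = 3(3 + 3/5) = 54/5; numerator = -2(-5/52) - 3(-5/4) = 205/52; a_3 = (205/52)/(54/5) = 1025/2808
  n = 4: D(4) = 4(4 + 3/5) = 92/5; numerator = -2(1025/2808) - 3(-5/52) = -155/351; a_4 = (-155/351)/(92/5) = -775/32292

r = -2/5; a_0 = 1; a_1 = -5/4; a_2 = -5/52; a_3 = 1025/2808; a_4 = -775/32292


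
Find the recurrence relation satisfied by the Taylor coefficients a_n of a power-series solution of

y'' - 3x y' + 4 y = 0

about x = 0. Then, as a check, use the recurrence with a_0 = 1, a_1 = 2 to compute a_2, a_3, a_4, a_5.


Substitute y = sum_n a_n x^n.
y''(x) has coefficient (n+2)(n+1) a_{n+2} at x^n;
-3 x y'(x) has coefficient -3 n a_n at x^n (shift);
4 y(x) has coefficient 4 a_n at x^n.
Matching x^n: (n+2)(n+1) a_{n+2} + (-3n + 4) a_n = 0.
Thus a_{n+2} = (3n - 4) / ((n+1)(n+2)) * a_n.

Check with a_0 = 1, a_1 = 2 (apply the recurrence for n = 0, 1, 2, 3): a_0 = 1, a_1 = 2, a_2 = -2, a_3 = -1/3, a_4 = -1/3, a_5 = -1/12.

a_(n+2) = (3n - 4) / ((n+1)(n+2)) * a_n; check: a_0 = 1, a_1 = 2, a_2 = -2, a_3 = -1/3, a_4 = -1/3, a_5 = -1/12


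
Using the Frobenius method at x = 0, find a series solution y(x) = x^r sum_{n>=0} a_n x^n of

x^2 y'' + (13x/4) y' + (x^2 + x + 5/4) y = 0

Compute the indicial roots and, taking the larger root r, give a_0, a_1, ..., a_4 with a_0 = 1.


Write in Frobenius form y'' + (p(x)/x) y' + (q(x)/x^2) y = 0:
  p(x) = 13/4,  q(x) = x^2 + x + 5/4.
Indicial equation: r(r-1) + (13/4) r + (5/4) = 0 -> roots r_1 = -1, r_2 = -5/4.
Take r = r_1 = -1. Let y(x) = x^r sum_{n>=0} a_n x^n with a_0 = 1.
Substitute y = x^r sum a_n x^n and match x^{r+n}. The recurrence is
  D(n) a_n + 1 a_{n-1} + 1 a_{n-2} = 0,  where D(n) = (r+n)(r+n-1) + (13/4)(r+n) + (5/4).
  a_n = [-1 a_{n-1} - 1 a_{n-2}] / D(n).
Since the indicial polynomial factors as (r - r_1)(r - r_2), D(n) = (r_1 + n - r_1)(r_1 + n - r_2) = n(n + 1/4).
Evaluating step by step (a_0 = 1):
  n = 1: D(1) = 1(1 + 1/4) = 5/4; numerator = -1(1) = -1; a_1 = (-1)/(5/4) = -4/5
  n = 2: D(2) = 2(2 + 1/4) = 9/2; numerator = -1(-4/5) - 1(1) = -1/5; a_2 = (-1/5)/(9/2) = -2/45
  n = 3: D(3) = 3(3 + 1/4) = 39/4; numerator = -1(-2/45) - 1(-4/5) = 38/45; a_3 = (38/45)/(39/4) = 152/1755
  n = 4: D(4) = 4(4 + 1/4) = 17; numerator = -1(152/1755) - 1(-2/45) = -74/1755; a_4 = (-74/1755)/(17) = -74/29835

r = -1; a_0 = 1; a_1 = -4/5; a_2 = -2/45; a_3 = 152/1755; a_4 = -74/29835


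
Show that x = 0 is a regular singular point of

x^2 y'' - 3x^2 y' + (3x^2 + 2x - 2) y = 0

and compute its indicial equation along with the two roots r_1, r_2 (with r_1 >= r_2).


Divide by x^2 to reach normal form y'' + P_1(x) y' + P_2(x) y = 0 with P_1(x) = -3 and P_2(x) = 3 + 2/x - 2/x^2.
x = 0 is a singular point because the y-coefficient 3 + 2/x - 2/x^2 has a pole at x = 0.
It is a regular singular point because x P_1(x) = p(x) = -3x and x^2 P_2(x) = q(x) = 3x^2 + 2x - 2 are polynomials, hence analytic at x = 0.
p(0) = 0,  q(0) = -2.
Indicial equation: r(r-1) + p(0) r + q(0) = 0, i.e. r^2 + (p(0) - 1) r + q(0) = 0, i.e. r^2 - 1 r - 2 = 0.
Discriminant: (-1)^2 - 4(-2) = 9, so r = (1 ± 3)/2.
Solving: r_1 = 2, r_2 = -1.

indicial: r^2 - 1 r - 2 = 0; roots r_1 = 2, r_2 = -1


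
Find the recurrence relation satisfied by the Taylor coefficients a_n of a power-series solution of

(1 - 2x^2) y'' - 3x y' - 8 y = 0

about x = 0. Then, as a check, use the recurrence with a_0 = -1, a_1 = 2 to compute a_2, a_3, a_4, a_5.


Substitute y = sum_n a_n x^n.
(1 - 2 x^2) y'' contributes (n+2)(n+1) a_{n+2} - 2 n(n-1) a_n at x^n.
-3 x y'(x) contributes -3 n a_n at x^n.
-8 y(x) contributes -8 a_n at x^n.
Matching x^n: (n+2)(n+1) a_{n+2} + (-2 n(n-1) - 3 n - 8) a_n = 0.
Thus a_{n+2} = (2 n(n-1) + 3 n + 8) / ((n+1)(n+2)) * a_n.

Check with a_0 = -1, a_1 = 2 (apply the recurrence for n = 0, 1, 2, 3): a_0 = -1, a_1 = 2, a_2 = -4, a_3 = 11/3, a_4 = -6, a_5 = 319/60.

a_(n+2) = (2 n(n-1) + 3 n + 8) / ((n+1)(n+2)) * a_n; check: a_0 = -1, a_1 = 2, a_2 = -4, a_3 = 11/3, a_4 = -6, a_5 = 319/60


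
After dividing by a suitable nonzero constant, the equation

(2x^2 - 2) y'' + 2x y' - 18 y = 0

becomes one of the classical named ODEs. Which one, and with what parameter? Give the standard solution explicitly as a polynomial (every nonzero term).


All three coefficients share the factor -2; dividing through by -2 gives  (1 - x^2) y'' - x y' + 9 y = 0.
This matches the Chebyshev equation (1 - x^2) y'' - x y' + n^2 y = 0 (note the -x y' term, not -2x y') with n^2 = 9, so n = 3; the polynomial solution is T_3(x).
With y = sum_k a_k x^k, matching x^k gives (k+2)(k+1) a_{k+2} = (k^2 - n^2) a_k = (k - 3)(k + 3) a_k. The right side vanishes at k = 3, so the series with the parity of 3 terminates at degree 3.
Standard normalization: leading coefficient of T_n is 2^(n-1), so a_3 = 2^2 = 4. Work downward with a_k = (k+1)(k+2) a_{k+2} / ((k - 3)(k + 3)):
  a_1 = (2)(3)(4) / ((1 - 3)(1 + 3)) = 24/(-8) = -3
Hence T_3(x) = 4 x^3 - 3 x.

T_3(x); series = 4 x^3 - 3 x


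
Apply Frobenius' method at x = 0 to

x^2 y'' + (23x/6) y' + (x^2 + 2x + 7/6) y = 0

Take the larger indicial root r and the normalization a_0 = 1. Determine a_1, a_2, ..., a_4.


Write in Frobenius form y'' + (p(x)/x) y' + (q(x)/x^2) y = 0:
  p(x) = 23/6,  q(x) = x^2 + 2x + 7/6.
Indicial equation: r(r-1) + (23/6) r + (7/6) = 0 -> roots r_1 = -1/2, r_2 = -7/3.
Take r = r_1 = -1/2. Let y(x) = x^r sum_{n>=0} a_n x^n with a_0 = 1.
Substitute y = x^r sum a_n x^n and match x^{r+n}. The recurrence is
  D(n) a_n + 2 a_{n-1} + 1 a_{n-2} = 0,  where D(n) = (r+n)(r+n-1) + (23/6)(r+n) + (7/6).
  a_n = [-2 a_{n-1} - 1 a_{n-2}] / D(n).
Since the indicial polynomial factors as (r - r_1)(r - r_2), D(n) = (r_1 + n - r_1)(r_1 + n - r_2) = n(n + 11/6).
Evaluating step by step (a_0 = 1):
  n = 1: D(1) = 1(1 + 11/6) = 17/6; numerator = -2(1) = -2; a_1 = (-2)/(17/6) = -12/17
  n = 2: D(2) = 2(2 + 11/6) = 23/3; numerator = -2(-12/17) - 1(1) = 7/17; a_2 = (7/17)/(23/3) = 21/391
  n = 3: D(3) = 3(3 + 11/6) = 29/2; numerator = -2(21/391) - 1(-12/17) = 234/391; a_3 = (234/391)/(29/2) = 468/11339
  n = 4: D(4) = 4(4 + 11/6) = 70/3; numerator = -2(468/11339) - 1(21/391) = -1545/11339; a_4 = (-1545/11339)/(70/3) = -927/158746

r = -1/2; a_0 = 1; a_1 = -12/17; a_2 = 21/391; a_3 = 468/11339; a_4 = -927/158746


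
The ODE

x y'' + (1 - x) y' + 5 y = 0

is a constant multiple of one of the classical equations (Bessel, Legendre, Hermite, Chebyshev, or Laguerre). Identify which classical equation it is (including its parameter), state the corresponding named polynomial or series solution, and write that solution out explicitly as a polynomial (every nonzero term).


The equation is already in a standard form:  x y'' + (1 - x) y' + 5 y = 0.
This matches the Laguerre equation x y'' + (1 - x) y' + n y = 0 with n = 5; the polynomial solution is L_5(x).
With y = sum_k a_k x^k, matching x^k gives (k+1)k a_{k+1} + (k+1) a_{k+1} - k a_k + n a_k = 0, i.e. (k+1)^2 a_{k+1} = (k - n) a_k = (k - 5) a_k. The right side vanishes at k = 5, so the series terminates at degree 5.
Standard normalization L_n(0) = 1 gives a_0 = 1. Work upward with a_{k+1} = (k - 5) a_k / (k+1)^2:
  a_1 = (0 - 5)(1) / 1^2 = -5/1 = -5
  a_2 = (1 - 5)(-5) / 2^2 = 20/4 = 5
  a_3 = (2 - 5)(5) / 3^2 = -15/9 = -5/3
  a_4 = (3 - 5)(-5/3) / 4^2 = (10/3)/16 = 5/24
  a_5 = (4 - 5)(5/24) / 5^2 = (-5/24)/25 = -1/120
Hence L_5(x) = -x^5/120 + 5 x^4/24 - 5 x^3/3 + 5 x^2 - 5 x + 1.

L_5(x); series = -x^5/120 + 5 x^4/24 - 5 x^3/3 + 5 x^2 - 5 x + 1


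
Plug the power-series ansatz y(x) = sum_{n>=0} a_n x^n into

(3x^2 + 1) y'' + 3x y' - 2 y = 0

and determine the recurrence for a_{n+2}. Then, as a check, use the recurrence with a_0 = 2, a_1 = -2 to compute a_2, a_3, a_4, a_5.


Substitute y = sum_n a_n x^n.
(1 + 3 x^2) y'' contributes (n+2)(n+1) a_{n+2} + 3 n(n-1) a_n at x^n.
3 x y'(x) contributes 3 n a_n at x^n.
-2 y(x) contributes -2 a_n at x^n.
Matching x^n: (n+2)(n+1) a_{n+2} + (3 n(n-1) + 3 n - 2) a_n = 0.
Thus a_{n+2} = (-3 n(n-1) - 3 n + 2) / ((n+1)(n+2)) * a_n.

Check with a_0 = 2, a_1 = -2 (apply the recurrence for n = 0, 1, 2, 3): a_0 = 2, a_1 = -2, a_2 = 2, a_3 = 1/3, a_4 = -5/3, a_5 = -5/12.

a_(n+2) = (-3 n(n-1) - 3 n + 2) / ((n+1)(n+2)) * a_n; check: a_0 = 2, a_1 = -2, a_2 = 2, a_3 = 1/3, a_4 = -5/3, a_5 = -5/12


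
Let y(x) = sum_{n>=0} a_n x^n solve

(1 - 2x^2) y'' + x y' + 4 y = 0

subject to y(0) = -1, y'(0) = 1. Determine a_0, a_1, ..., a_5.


Ansatz: y(x) = sum_{n>=0} a_n x^n, so y'(x) = sum_{n>=1} n a_n x^(n-1) and y''(x) = sum_{n>=2} n(n-1) a_n x^(n-2).
Substitute into P(x) y'' + Q(x) y' + R(x) y = 0 with P(x) = 1 - 2x^2, Q(x) = x, R(x) = 4, and match powers of x.
Initial conditions: a_0 = -1, a_1 = 1.
Setting the coefficient of each power of x to zero and solving order by order (substituting the coefficients already found):
  x^0: 2 a_2 + 4 a_0 = 0  ->  2 a_2 = -4 a_0 = 4  ->  a_2 = 2
  x^1: 6 a_3 + 5 a_1 = 0  ->  6 a_3 = -5 a_1 = -5  ->  a_3 = -5/6
  x^2: 12 a_4 + 2 a_2 = 0  ->  12 a_4 = -2 a_2 = -4  ->  a_4 = -1/3
  x^3: 20 a_5 - 5 a_3 = 0  ->  20 a_5 = 5 a_3 = -25/6  ->  a_5 = -5/24
Truncated series: y(x) = -1 + x + 2 x^2 - (5/6) x^3 - (1/3) x^4 - (5/24) x^5 + O(x^6).

a_0 = -1; a_1 = 1; a_2 = 2; a_3 = -5/6; a_4 = -1/3; a_5 = -5/24


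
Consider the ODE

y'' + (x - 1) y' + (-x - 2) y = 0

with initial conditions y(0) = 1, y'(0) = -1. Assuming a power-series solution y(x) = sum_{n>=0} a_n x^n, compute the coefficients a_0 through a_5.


Ansatz: y(x) = sum_{n>=0} a_n x^n, so y'(x) = sum_{n>=1} n a_n x^(n-1) and y''(x) = sum_{n>=2} n(n-1) a_n x^(n-2).
Substitute into P(x) y'' + Q(x) y' + R(x) y = 0 with P(x) = 1, Q(x) = x - 1, R(x) = -x - 2, and match powers of x.
Initial conditions: a_0 = 1, a_1 = -1.
Setting the coefficient of each power of x to zero and solving order by order (substituting the coefficients already found):
  x^0: 2 a_2 - a_1 - 2 a_0 = 0  ->  2 a_2 = a_1 + 2 a_0 = 1  ->  a_2 = 1/2
  x^1: 6 a_3 - 2 a_2 - a_1 - a_0 = 0  ->  6 a_3 = 2 a_2 + a_1 + a_0 = 1  ->  a_3 = 1/6
  x^2: 12 a_4 - 3 a_3 - a_1 = 0  ->  12 a_4 = 3 a_3 + a_1 = -1/2  ->  a_4 = -1/24
  x^3: 20 a_5 - 4 a_4 + a_3 - a_2 = 0  ->  20 a_5 = 4 a_4 - a_3 + a_2 = 1/6  ->  a_5 = 1/120
Truncated series: y(x) = 1 - x + (1/2) x^2 + (1/6) x^3 - (1/24) x^4 + (1/120) x^5 + O(x^6).

a_0 = 1; a_1 = -1; a_2 = 1/2; a_3 = 1/6; a_4 = -1/24; a_5 = 1/120


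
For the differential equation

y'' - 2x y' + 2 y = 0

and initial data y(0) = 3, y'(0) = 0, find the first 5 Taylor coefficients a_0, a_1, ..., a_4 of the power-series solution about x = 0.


Ansatz: y(x) = sum_{n>=0} a_n x^n, so y'(x) = sum_{n>=1} n a_n x^(n-1) and y''(x) = sum_{n>=2} n(n-1) a_n x^(n-2).
Substitute into P(x) y'' + Q(x) y' + R(x) y = 0 with P(x) = 1, Q(x) = -2x, R(x) = 2, and match powers of x.
Initial conditions: a_0 = 3, a_1 = 0.
Setting the coefficient of each power of x to zero and solving order by order (substituting the coefficients already found):
  x^0: 2 a_2 + 2 a_0 = 0  ->  2 a_2 = -2 a_0 = -6  ->  a_2 = -3
  x^1: 6 a_3 = 0  ->  a_3 = 0
  x^2: 12 a_4 - 2 a_2 = 0  ->  12 a_4 = 2 a_2 = -6  ->  a_4 = -1/2
Truncated series: y(x) = 3 - 3 x^2 - (1/2) x^4 + O(x^5).

a_0 = 3; a_1 = 0; a_2 = -3; a_3 = 0; a_4 = -1/2


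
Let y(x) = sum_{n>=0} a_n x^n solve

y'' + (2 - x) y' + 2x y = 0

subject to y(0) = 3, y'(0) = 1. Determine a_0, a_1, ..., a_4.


Ansatz: y(x) = sum_{n>=0} a_n x^n, so y'(x) = sum_{n>=1} n a_n x^(n-1) and y''(x) = sum_{n>=2} n(n-1) a_n x^(n-2).
Substitute into P(x) y'' + Q(x) y' + R(x) y = 0 with P(x) = 1, Q(x) = 2 - x, R(x) = 2x, and match powers of x.
Initial conditions: a_0 = 3, a_1 = 1.
Setting the coefficient of each power of x to zero and solving order by order (substituting the coefficients already found):
  x^0: 2 a_2 + 2 a_1 = 0  ->  2 a_2 = -2 a_1 = -2  ->  a_2 = -1
  x^1: 6 a_3 + 4 a_2 - a_1 + 2 a_0 = 0  ->  6 a_3 = -4 a_2 + a_1 - 2 a_0 = -1  ->  a_3 = -1/6
  x^2: 12 a_4 + 6 a_3 - 2 a_2 + 2 a_1 = 0  ->  12 a_4 = -6 a_3 + 2 a_2 - 2 a_1 = -3  ->  a_4 = -1/4
Truncated series: y(x) = 3 + x - x^2 - (1/6) x^3 - (1/4) x^4 + O(x^5).

a_0 = 3; a_1 = 1; a_2 = -1; a_3 = -1/6; a_4 = -1/4


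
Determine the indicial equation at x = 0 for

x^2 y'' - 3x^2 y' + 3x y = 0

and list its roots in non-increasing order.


Divide by x^2 to reach normal form y'' + P_1(x) y' + P_2(x) y = 0 with P_1(x) = -3 and P_2(x) = 3/x.
x = 0 is a singular point because the y-coefficient 3/x has a pole at x = 0.
It is a regular singular point because x P_1(x) = p(x) = -3x and x^2 P_2(x) = q(x) = 3x are polynomials, hence analytic at x = 0.
p(0) = 0,  q(0) = 0.
Indicial equation: r(r-1) + p(0) r + q(0) = 0, i.e. r^2 + (p(0) - 1) r + q(0) = 0, i.e. r^2 - 1 r = 0.
Discriminant: (-1)^2 - 4(0) = 1, so r = (1 ± 1)/2.
Solving: r_1 = 1, r_2 = 0.

indicial: r^2 - 1 r = 0; roots r_1 = 1, r_2 = 0


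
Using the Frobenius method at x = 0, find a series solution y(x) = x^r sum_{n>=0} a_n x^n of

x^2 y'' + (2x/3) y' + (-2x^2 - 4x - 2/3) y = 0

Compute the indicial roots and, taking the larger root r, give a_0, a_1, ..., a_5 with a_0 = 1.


Write in Frobenius form y'' + (p(x)/x) y' + (q(x)/x^2) y = 0:
  p(x) = 2/3,  q(x) = -2x^2 - 4x - 2/3.
Indicial equation: r(r-1) + (2/3) r + (-2/3) = 0 -> roots r_1 = 1, r_2 = -2/3.
Take r = r_1 = 1. Let y(x) = x^r sum_{n>=0} a_n x^n with a_0 = 1.
Substitute y = x^r sum a_n x^n and match x^{r+n}. The recurrence is
  D(n) a_n - 4 a_{n-1} - 2 a_{n-2} = 0,  where D(n) = (r+n)(r+n-1) + (2/3)(r+n) + (-2/3).
  a_n = [4 a_{n-1} + 2 a_{n-2}] / D(n).
Since the indicial polynomial factors as (r - r_1)(r - r_2), D(n) = (r_1 + n - r_1)(r_1 + n - r_2) = n(n + 5/3).
Evaluating step by step (a_0 = 1):
  n = 1: D(1) = 1(1 + 5/3) = 8/3; numerator = 4(1) = 4; a_1 = (4)/(8/3) = 3/2
  n = 2: D(2) = 2(2 + 5/3) = 22/3; numerator = 4(3/2) + 2(1) = 8; a_2 = (8)/(22/3) = 12/11
  n = 3: D(3) = 3(3 + 5/3) = 14; numerator = 4(12/11) + 2(3/2) = 81/11; a_3 = (81/11)/(14) = 81/154
  n = 4: D(4) = 4(4 + 5/3) = 68/3; numerator = 4(81/154) + 2(12/11) = 30/7; a_4 = (30/7)/(68/3) = 45/238
  n = 5: D(5) = 5(5 + 5/3) = 100/3; numerator = 4(45/238) + 2(81/154) = 2367/1309; a_5 = (2367/1309)/(100/3) = 7101/130900

r = 1; a_0 = 1; a_1 = 3/2; a_2 = 12/11; a_3 = 81/154; a_4 = 45/238; a_5 = 7101/130900


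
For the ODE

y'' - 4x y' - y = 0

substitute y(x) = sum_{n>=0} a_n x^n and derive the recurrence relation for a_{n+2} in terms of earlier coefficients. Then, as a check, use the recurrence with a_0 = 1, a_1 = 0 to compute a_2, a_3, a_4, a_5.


Substitute y = sum_n a_n x^n.
y''(x) has coefficient (n+2)(n+1) a_{n+2} at x^n;
-4 x y'(x) has coefficient -4 n a_n at x^n (shift);
-y(x) has coefficient -1 a_n at x^n.
Matching x^n: (n+2)(n+1) a_{n+2} + (-4n - 1) a_n = 0.
Thus a_{n+2} = (4n + 1) / ((n+1)(n+2)) * a_n.

Check with a_0 = 1, a_1 = 0 (apply the recurrence for n = 0, 1, 2, 3): a_0 = 1, a_1 = 0, a_2 = 1/2, a_3 = 0, a_4 = 3/8, a_5 = 0.

a_(n+2) = (4n + 1) / ((n+1)(n+2)) * a_n; check: a_0 = 1, a_1 = 0, a_2 = 1/2, a_3 = 0, a_4 = 3/8, a_5 = 0


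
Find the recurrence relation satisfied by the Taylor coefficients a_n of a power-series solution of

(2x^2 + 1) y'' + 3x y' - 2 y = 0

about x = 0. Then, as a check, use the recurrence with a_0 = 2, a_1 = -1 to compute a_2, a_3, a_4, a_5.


Substitute y = sum_n a_n x^n.
(1 + 2 x^2) y'' contributes (n+2)(n+1) a_{n+2} + 2 n(n-1) a_n at x^n.
3 x y'(x) contributes 3 n a_n at x^n.
-2 y(x) contributes -2 a_n at x^n.
Matching x^n: (n+2)(n+1) a_{n+2} + (2 n(n-1) + 3 n - 2) a_n = 0.
Thus a_{n+2} = (-2 n(n-1) - 3 n + 2) / ((n+1)(n+2)) * a_n.

Check with a_0 = 2, a_1 = -1 (apply the recurrence for n = 0, 1, 2, 3): a_0 = 2, a_1 = -1, a_2 = 2, a_3 = 1/6, a_4 = -4/3, a_5 = -19/120.

a_(n+2) = (-2 n(n-1) - 3 n + 2) / ((n+1)(n+2)) * a_n; check: a_0 = 2, a_1 = -1, a_2 = 2, a_3 = 1/6, a_4 = -4/3, a_5 = -19/120


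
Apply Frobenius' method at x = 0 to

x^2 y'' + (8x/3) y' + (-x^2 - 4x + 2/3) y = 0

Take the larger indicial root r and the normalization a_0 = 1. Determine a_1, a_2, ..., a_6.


Write in Frobenius form y'' + (p(x)/x) y' + (q(x)/x^2) y = 0:
  p(x) = 8/3,  q(x) = -x^2 - 4x + 2/3.
Indicial equation: r(r-1) + (8/3) r + (2/3) = 0 -> roots r_1 = -2/3, r_2 = -1.
Take r = r_1 = -2/3. Let y(x) = x^r sum_{n>=0} a_n x^n with a_0 = 1.
Substitute y = x^r sum a_n x^n and match x^{r+n}. The recurrence is
  D(n) a_n - 4 a_{n-1} - 1 a_{n-2} = 0,  where D(n) = (r+n)(r+n-1) + (8/3)(r+n) + (2/3).
  a_n = [4 a_{n-1} + 1 a_{n-2}] / D(n).
Since the indicial polynomial factors as (r - r_1)(r - r_2), D(n) = (r_1 + n - r_1)(r_1 + n - r_2) = n(n + 1/3).
Evaluating step by step (a_0 = 1):
  n = 1: D(1) = 1(1 + 1/3) = 4/3; numerator = 4(1) = 4; a_1 = (4)/(4/3) = 3
  n = 2: D(2) = 2(2 + 1/3) = 14/3; numerator = 4(3) + 1(1) = 13; a_2 = (13)/(14/3) = 39/14
  n = 3: D(3) = 3(3 + 1/3) = 10; numerator = 4(39/14) + 1(3) = 99/7; a_3 = (99/7)/(10) = 99/70
  n = 4: D(4) = 4(4 + 1/3) = 52/3; numerator = 4(99/70) + 1(39/14) = 591/70; a_4 = (591/70)/(52/3) = 1773/3640
  n = 5: D(5) = 5(5 + 1/3) = 80/3; numerator = 4(1773/3640) + 1(99/70) = 306/91; a_5 = (306/91)/(80/3) = 459/3640
  n = 6: D(6) = 6(6 + 1/3) = 38; numerator = 4(459/3640) + 1(1773/3640) = 3609/3640; a_6 = (3609/3640)/(38) = 3609/138320

r = -2/3; a_0 = 1; a_1 = 3; a_2 = 39/14; a_3 = 99/70; a_4 = 1773/3640; a_5 = 459/3640; a_6 = 3609/138320


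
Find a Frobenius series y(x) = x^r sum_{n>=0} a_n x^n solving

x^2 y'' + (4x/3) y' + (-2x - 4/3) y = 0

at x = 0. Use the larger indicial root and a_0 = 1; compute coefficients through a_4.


Write in Frobenius form y'' + (p(x)/x) y' + (q(x)/x^2) y = 0:
  p(x) = 4/3,  q(x) = -2x - 4/3.
Indicial equation: r(r-1) + (4/3) r + (-4/3) = 0 -> roots r_1 = 1, r_2 = -4/3.
Take r = r_1 = 1. Let y(x) = x^r sum_{n>=0} a_n x^n with a_0 = 1.
Substitute y = x^r sum a_n x^n and match x^{r+n}. The recurrence is
  D(n) a_n - 2 a_{n-1} = 0,  where D(n) = (r+n)(r+n-1) + (4/3)(r+n) + (-4/3).
  a_n = 2 / D(n) * a_{n-1}.
Since the indicial polynomial factors as (r - r_1)(r - r_2), D(n) = (r_1 + n - r_1)(r_1 + n - r_2) = n(n + 7/3).
Evaluating step by step (a_0 = 1):
  n = 1: D(1) = 1(1 + 7/3) = 10/3; numerator = 2(1) = 2; a_1 = (2)/(10/3) = 3/5
  n = 2: D(2) = 2(2 + 7/3) = 26/3; numerator = 2(3/5) = 6/5; a_2 = (6/5)/(26/3) = 9/65
  n = 3: D(3) = 3(3 + 7/3) = 16; numerator = 2(9/65) = 18/65; a_3 = (18/65)/(16) = 9/520
  n = 4: D(4) = 4(4 + 7/3) = 76/3; numerator = 2(9/520) = 9/260; a_4 = (9/260)/(76/3) = 27/19760

r = 1; a_0 = 1; a_1 = 3/5; a_2 = 9/65; a_3 = 9/520; a_4 = 27/19760


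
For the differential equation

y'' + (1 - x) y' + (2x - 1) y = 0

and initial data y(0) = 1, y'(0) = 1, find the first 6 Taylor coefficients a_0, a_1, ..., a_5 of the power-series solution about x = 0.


Ansatz: y(x) = sum_{n>=0} a_n x^n, so y'(x) = sum_{n>=1} n a_n x^(n-1) and y''(x) = sum_{n>=2} n(n-1) a_n x^(n-2).
Substitute into P(x) y'' + Q(x) y' + R(x) y = 0 with P(x) = 1, Q(x) = 1 - x, R(x) = 2x - 1, and match powers of x.
Initial conditions: a_0 = 1, a_1 = 1.
Setting the coefficient of each power of x to zero and solving order by order (substituting the coefficients already found):
  x^0: 2 a_2 + a_1 - a_0 = 0  ->  2 a_2 = -a_1 + a_0 = 0  ->  a_2 = 0
  x^1: 6 a_3 + 2 a_2 - 2 a_1 + 2 a_0 = 0  ->  6 a_3 = -2 a_2 + 2 a_1 - 2 a_0 = 0  ->  a_3 = 0
  x^2: 12 a_4 + 3 a_3 - 3 a_2 + 2 a_1 = 0  ->  12 a_4 = -3 a_3 + 3 a_2 - 2 a_1 = -2  ->  a_4 = -1/6
  x^3: 20 a_5 + 4 a_4 - 4 a_3 + 2 a_2 = 0  ->  20 a_5 = -4 a_4 + 4 a_3 - 2 a_2 = 2/3  ->  a_5 = 1/30
Truncated series: y(x) = 1 + x - (1/6) x^4 + (1/30) x^5 + O(x^6).

a_0 = 1; a_1 = 1; a_2 = 0; a_3 = 0; a_4 = -1/6; a_5 = 1/30


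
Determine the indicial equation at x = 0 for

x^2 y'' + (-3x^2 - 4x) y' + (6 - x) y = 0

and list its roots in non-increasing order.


Divide by x^2 to reach normal form y'' + P_1(x) y' + P_2(x) y = 0 with P_1(x) = -3 - 4/x and P_2(x) = -1/x + 6/x^2.
x = 0 is a singular point because the y'-coefficient -3 - 4/x has a pole at x = 0 and the y-coefficient -1/x + 6/x^2 has a pole at x = 0.
It is a regular singular point because x P_1(x) = p(x) = -3x - 4 and x^2 P_2(x) = q(x) = 6 - x are polynomials, hence analytic at x = 0.
p(0) = -4,  q(0) = 6.
Indicial equation: r(r-1) + p(0) r + q(0) = 0, i.e. r^2 + (p(0) - 1) r + q(0) = 0, i.e. r^2 - 5 r + 6 = 0.
Discriminant: (-5)^2 - 4(6) = 1, so r = (5 ± 1)/2.
Solving: r_1 = 3, r_2 = 2.

indicial: r^2 - 5 r + 6 = 0; roots r_1 = 3, r_2 = 2


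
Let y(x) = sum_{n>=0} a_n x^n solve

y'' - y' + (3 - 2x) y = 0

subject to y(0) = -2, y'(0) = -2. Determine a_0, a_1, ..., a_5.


Ansatz: y(x) = sum_{n>=0} a_n x^n, so y'(x) = sum_{n>=1} n a_n x^(n-1) and y''(x) = sum_{n>=2} n(n-1) a_n x^(n-2).
Substitute into P(x) y'' + Q(x) y' + R(x) y = 0 with P(x) = 1, Q(x) = -1, R(x) = 3 - 2x, and match powers of x.
Initial conditions: a_0 = -2, a_1 = -2.
Setting the coefficient of each power of x to zero and solving order by order (substituting the coefficients already found):
  x^0: 2 a_2 - a_1 + 3 a_0 = 0  ->  2 a_2 = a_1 - 3 a_0 = 4  ->  a_2 = 2
  x^1: 6 a_3 - 2 a_2 + 3 a_1 - 2 a_0 = 0  ->  6 a_3 = 2 a_2 - 3 a_1 + 2 a_0 = 6  ->  a_3 = 1
  x^2: 12 a_4 - 3 a_3 + 3 a_2 - 2 a_1 = 0  ->  12 a_4 = 3 a_3 - 3 a_2 + 2 a_1 = -7  ->  a_4 = -7/12
  x^3: 20 a_5 - 4 a_4 + 3 a_3 - 2 a_2 = 0  ->  20 a_5 = 4 a_4 - 3 a_3 + 2 a_2 = -4/3  ->  a_5 = -1/15
Truncated series: y(x) = -2 - 2 x + 2 x^2 + x^3 - (7/12) x^4 - (1/15) x^5 + O(x^6).

a_0 = -2; a_1 = -2; a_2 = 2; a_3 = 1; a_4 = -7/12; a_5 = -1/15


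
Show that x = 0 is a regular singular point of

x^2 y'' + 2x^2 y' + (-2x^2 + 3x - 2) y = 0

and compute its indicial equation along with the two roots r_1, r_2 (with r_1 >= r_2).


Divide by x^2 to reach normal form y'' + P_1(x) y' + P_2(x) y = 0 with P_1(x) = 2 and P_2(x) = -2 + 3/x - 2/x^2.
x = 0 is a singular point because the y-coefficient -2 + 3/x - 2/x^2 has a pole at x = 0.
It is a regular singular point because x P_1(x) = p(x) = 2x and x^2 P_2(x) = q(x) = -2x^2 + 3x - 2 are polynomials, hence analytic at x = 0.
p(0) = 0,  q(0) = -2.
Indicial equation: r(r-1) + p(0) r + q(0) = 0, i.e. r^2 + (p(0) - 1) r + q(0) = 0, i.e. r^2 - 1 r - 2 = 0.
Discriminant: (-1)^2 - 4(-2) = 9, so r = (1 ± 3)/2.
Solving: r_1 = 2, r_2 = -1.

indicial: r^2 - 1 r - 2 = 0; roots r_1 = 2, r_2 = -1


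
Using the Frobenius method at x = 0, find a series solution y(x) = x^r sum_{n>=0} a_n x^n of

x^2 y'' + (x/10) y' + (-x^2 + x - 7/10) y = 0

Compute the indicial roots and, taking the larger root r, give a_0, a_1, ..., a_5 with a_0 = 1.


Write in Frobenius form y'' + (p(x)/x) y' + (q(x)/x^2) y = 0:
  p(x) = 1/10,  q(x) = -x^2 + x - 7/10.
Indicial equation: r(r-1) + (1/10) r + (-7/10) = 0 -> roots r_1 = 7/5, r_2 = -1/2.
Take r = r_1 = 7/5. Let y(x) = x^r sum_{n>=0} a_n x^n with a_0 = 1.
Substitute y = x^r sum a_n x^n and match x^{r+n}. The recurrence is
  D(n) a_n + 1 a_{n-1} - 1 a_{n-2} = 0,  where D(n) = (r+n)(r+n-1) + (1/10)(r+n) + (-7/10).
  a_n = [-1 a_{n-1} + 1 a_{n-2}] / D(n).
Since the indicial polynomial factors as (r - r_1)(r - r_2), D(n) = (r_1 + n - r_1)(r_1 + n - r_2) = n(n + 19/10).
Evaluating step by step (a_0 = 1):
  n = 1: D(1) = 1(1 + 19/10) = 29/10; numerator = -1(1) = -1; a_1 = (-1)/(29/10) = -10/29
  n = 2: D(2) = 2(2 + 19/10) = 39/5; numerator = -1(-10/29) + 1(1) = 39/29; a_2 = (39/29)/(39/5) = 5/29
  n = 3: D(3) = 3(3 + 19/10) = 147/10; numerator = -1(5/29) + 1(-10/29) = -15/29; a_3 = (-15/29)/(147/10) = -50/1421
  n = 4: D(4) = 4(4 + 19/10) = 118/5; numerator = -1(-50/1421) + 1(5/29) = 295/1421; a_4 = (295/1421)/(118/5) = 25/2842
  n = 5: D(5) = 5(5 + 19/10) = 69/2; numerator = -1(25/2842) + 1(-50/1421) = -125/2842; a_5 = (-125/2842)/(69/2) = -125/98049

r = 7/5; a_0 = 1; a_1 = -10/29; a_2 = 5/29; a_3 = -50/1421; a_4 = 25/2842; a_5 = -125/98049


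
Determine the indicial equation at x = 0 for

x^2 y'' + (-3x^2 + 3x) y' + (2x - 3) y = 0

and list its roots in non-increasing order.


Divide by x^2 to reach normal form y'' + P_1(x) y' + P_2(x) y = 0 with P_1(x) = -3 + 3/x and P_2(x) = 2/x - 3/x^2.
x = 0 is a singular point because the y'-coefficient -3 + 3/x has a pole at x = 0 and the y-coefficient 2/x - 3/x^2 has a pole at x = 0.
It is a regular singular point because x P_1(x) = p(x) = 3 - 3x and x^2 P_2(x) = q(x) = 2x - 3 are polynomials, hence analytic at x = 0.
p(0) = 3,  q(0) = -3.
Indicial equation: r(r-1) + p(0) r + q(0) = 0, i.e. r^2 + (p(0) - 1) r + q(0) = 0, i.e. r^2 + 2 r - 3 = 0.
Discriminant: (2)^2 - 4(-3) = 16, so r = (-2 ± 4)/2.
Solving: r_1 = 1, r_2 = -3.

indicial: r^2 + 2 r - 3 = 0; roots r_1 = 1, r_2 = -3


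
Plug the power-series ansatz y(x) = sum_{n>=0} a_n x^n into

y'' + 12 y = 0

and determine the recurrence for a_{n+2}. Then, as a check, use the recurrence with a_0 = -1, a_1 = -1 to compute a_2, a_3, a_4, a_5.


Substitute y = sum_n a_n x^n into y'' + (const) y = 0.
y''(x) = sum_{n>=0} (n+2)(n+1) a_{n+2} x^n.
The ODE becomes sum_n [(n+2)(n+1) a_{n+2} + 12 a_n] x^n = 0.
Setting each coefficient to zero gives the recurrence:
  (n+2)(n+1) a_{n+2} + 12 a_n = 0,
  a_{n+2} = -12 / ((n+1)(n+2)) a_n.

Check with a_0 = -1, a_1 = -1 (apply the recurrence for n = 0, 1, 2, 3): a_0 = -1, a_1 = -1, a_2 = 6, a_3 = 2, a_4 = -6, a_5 = -6/5.

a_{n+2} = -12/((n+1)(n+2)) * a_n; check: a_0 = -1, a_1 = -1, a_2 = 6, a_3 = 2, a_4 = -6, a_5 = -6/5


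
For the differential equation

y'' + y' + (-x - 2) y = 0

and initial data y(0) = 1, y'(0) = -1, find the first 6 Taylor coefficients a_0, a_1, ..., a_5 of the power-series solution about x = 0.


Ansatz: y(x) = sum_{n>=0} a_n x^n, so y'(x) = sum_{n>=1} n a_n x^(n-1) and y''(x) = sum_{n>=2} n(n-1) a_n x^(n-2).
Substitute into P(x) y'' + Q(x) y' + R(x) y = 0 with P(x) = 1, Q(x) = 1, R(x) = -x - 2, and match powers of x.
Initial conditions: a_0 = 1, a_1 = -1.
Setting the coefficient of each power of x to zero and solving order by order (substituting the coefficients already found):
  x^0: 2 a_2 + a_1 - 2 a_0 = 0  ->  2 a_2 = -a_1 + 2 a_0 = 3  ->  a_2 = 3/2
  x^1: 6 a_3 + 2 a_2 - 2 a_1 - a_0 = 0  ->  6 a_3 = -2 a_2 + 2 a_1 + a_0 = -4  ->  a_3 = -2/3
  x^2: 12 a_4 + 3 a_3 - 2 a_2 - a_1 = 0  ->  12 a_4 = -3 a_3 + 2 a_2 + a_1 = 4  ->  a_4 = 1/3
  x^3: 20 a_5 + 4 a_4 - 2 a_3 - a_2 = 0  ->  20 a_5 = -4 a_4 + 2 a_3 + a_2 = -7/6  ->  a_5 = -7/120
Truncated series: y(x) = 1 - x + (3/2) x^2 - (2/3) x^3 + (1/3) x^4 - (7/120) x^5 + O(x^6).

a_0 = 1; a_1 = -1; a_2 = 3/2; a_3 = -2/3; a_4 = 1/3; a_5 = -7/120
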